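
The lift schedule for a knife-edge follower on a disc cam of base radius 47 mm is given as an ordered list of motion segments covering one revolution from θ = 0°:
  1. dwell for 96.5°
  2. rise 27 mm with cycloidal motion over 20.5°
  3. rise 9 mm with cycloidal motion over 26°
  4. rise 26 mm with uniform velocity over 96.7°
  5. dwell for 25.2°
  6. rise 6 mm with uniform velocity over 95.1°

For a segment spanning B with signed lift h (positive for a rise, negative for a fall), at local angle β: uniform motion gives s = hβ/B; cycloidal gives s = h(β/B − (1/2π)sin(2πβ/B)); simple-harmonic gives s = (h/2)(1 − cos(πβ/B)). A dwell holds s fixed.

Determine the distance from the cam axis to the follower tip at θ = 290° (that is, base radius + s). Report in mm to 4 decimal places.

seg 1 [0°–96.5°] dwell: s stays 0.0000
seg 2 [96.5°–117°] cycloidal, h=27: full span → s += 27 → s = 27.0000
seg 3 [117°–143°] cycloidal, h=9: full span → s += 9 → s = 36.0000
seg 4 [143°–239.7°] uniform, h=26: full span → s += 26 → s = 62.0000
seg 5 [239.7°–264.9°] dwell: s stays 62.0000
seg 6 [264.9°–360°] uniform, h=6: θ=290° here. β=25.1, B=95.1. 6·25.1/95.1 = 1.5836 → s = 63.5836
radial distance = base radius + s = 47 + 63.5836 = 110.5836

110.5836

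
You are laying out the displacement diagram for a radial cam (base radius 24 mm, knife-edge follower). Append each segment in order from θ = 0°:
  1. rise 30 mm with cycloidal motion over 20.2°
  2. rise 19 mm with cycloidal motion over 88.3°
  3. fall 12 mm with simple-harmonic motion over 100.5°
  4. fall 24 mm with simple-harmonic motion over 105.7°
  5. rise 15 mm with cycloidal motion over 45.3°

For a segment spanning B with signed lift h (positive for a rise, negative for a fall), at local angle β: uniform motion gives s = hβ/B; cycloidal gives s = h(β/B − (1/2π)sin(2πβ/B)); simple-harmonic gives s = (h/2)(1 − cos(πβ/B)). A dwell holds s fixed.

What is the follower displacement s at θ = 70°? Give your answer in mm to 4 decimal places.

seg 1 [0°–20.2°] cycloidal, h=30: full span → s += 30 → s = 30.0000
seg 2 [20.2°–108.5°] cycloidal, h=19: θ=70° here. β=49.8, B=88.3. 19·(0.5640 − sin(2π·0.5640)/(2π)) = 11.8990 → s = 41.8990

41.8990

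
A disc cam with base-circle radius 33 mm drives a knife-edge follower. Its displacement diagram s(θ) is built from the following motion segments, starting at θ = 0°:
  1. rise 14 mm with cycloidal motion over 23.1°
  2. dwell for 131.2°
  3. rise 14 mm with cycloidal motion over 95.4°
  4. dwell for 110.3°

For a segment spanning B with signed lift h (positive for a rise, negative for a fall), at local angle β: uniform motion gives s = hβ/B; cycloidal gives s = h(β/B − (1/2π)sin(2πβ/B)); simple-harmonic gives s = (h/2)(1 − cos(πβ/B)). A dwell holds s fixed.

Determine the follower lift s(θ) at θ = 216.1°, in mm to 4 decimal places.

seg 1 [0°–23.1°] cycloidal, h=14: full span → s += 14 → s = 14.0000
seg 2 [23.1°–154.3°] dwell: s stays 14.0000
seg 3 [154.3°–249.7°] cycloidal, h=14: θ=216.1° here. β=61.8, B=95.4. 14·(0.6478 − sin(2π·0.6478)/(2π)) = 10.8535 → s = 24.8535

24.8535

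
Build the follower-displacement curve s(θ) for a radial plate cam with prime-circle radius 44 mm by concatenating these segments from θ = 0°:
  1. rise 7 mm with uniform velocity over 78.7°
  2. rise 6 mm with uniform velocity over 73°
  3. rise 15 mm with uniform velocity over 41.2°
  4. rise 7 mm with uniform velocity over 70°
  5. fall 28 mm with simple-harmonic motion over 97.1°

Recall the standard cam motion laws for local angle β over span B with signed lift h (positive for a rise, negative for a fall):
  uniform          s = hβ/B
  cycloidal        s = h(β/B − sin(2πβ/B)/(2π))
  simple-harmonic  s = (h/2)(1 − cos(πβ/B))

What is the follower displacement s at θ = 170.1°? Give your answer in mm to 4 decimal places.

seg 1 [0°–78.7°] uniform, h=7: full span → s += 7 → s = 7.0000
seg 2 [78.7°–151.7°] uniform, h=6: full span → s += 6 → s = 13.0000
seg 3 [151.7°–192.9°] uniform, h=15: θ=170.1° here. β=18.4, B=41.2. 15·18.4/41.2 = 6.6990 → s = 19.6990

19.6990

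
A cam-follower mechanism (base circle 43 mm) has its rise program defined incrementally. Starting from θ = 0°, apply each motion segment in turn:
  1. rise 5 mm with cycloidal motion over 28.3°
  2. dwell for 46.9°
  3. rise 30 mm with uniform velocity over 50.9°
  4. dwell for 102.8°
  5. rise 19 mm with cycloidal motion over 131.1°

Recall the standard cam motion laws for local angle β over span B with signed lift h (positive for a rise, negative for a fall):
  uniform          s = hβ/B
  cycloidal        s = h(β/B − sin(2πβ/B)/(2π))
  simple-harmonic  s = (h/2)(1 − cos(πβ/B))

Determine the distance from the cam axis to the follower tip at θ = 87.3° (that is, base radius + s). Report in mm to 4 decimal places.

seg 1 [0°–28.3°] cycloidal, h=5: full span → s += 5 → s = 5.0000
seg 2 [28.3°–75.2°] dwell: s stays 5.0000
seg 3 [75.2°–126.1°] uniform, h=30: θ=87.3° here. β=12.1, B=50.9. 30·12.1/50.9 = 7.1316 → s = 12.1316
radial distance = base radius + s = 43 + 12.1316 = 55.1316

55.1316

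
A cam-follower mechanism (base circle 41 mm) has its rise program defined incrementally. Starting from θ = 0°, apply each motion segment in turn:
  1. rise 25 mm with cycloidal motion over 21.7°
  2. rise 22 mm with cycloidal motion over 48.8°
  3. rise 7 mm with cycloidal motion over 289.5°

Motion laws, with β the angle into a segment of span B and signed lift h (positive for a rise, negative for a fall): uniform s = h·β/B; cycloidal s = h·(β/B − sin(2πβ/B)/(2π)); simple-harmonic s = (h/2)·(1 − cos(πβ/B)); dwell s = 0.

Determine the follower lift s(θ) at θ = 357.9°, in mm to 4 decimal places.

seg 1 [0°–21.7°] cycloidal, h=25: full span → s += 25 → s = 25.0000
seg 2 [21.7°–70.5°] cycloidal, h=22: full span → s += 22 → s = 47.0000
seg 3 [70.5°–360°] cycloidal, h=7: θ=357.9° here. β=287.4, B=289.5. 7·(0.9927 − sin(2π·0.9927)/(2π)) = 7.0000 → s = 54.0000

54.0000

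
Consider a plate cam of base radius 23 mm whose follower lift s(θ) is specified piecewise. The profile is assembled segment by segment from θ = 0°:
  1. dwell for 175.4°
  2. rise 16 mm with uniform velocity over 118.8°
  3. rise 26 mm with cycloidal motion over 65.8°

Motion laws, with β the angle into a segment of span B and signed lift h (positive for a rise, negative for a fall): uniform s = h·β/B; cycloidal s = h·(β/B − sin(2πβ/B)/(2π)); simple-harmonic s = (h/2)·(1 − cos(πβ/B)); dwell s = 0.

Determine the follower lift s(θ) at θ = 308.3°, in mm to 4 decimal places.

seg 1 [0°–175.4°] dwell: s stays 0.0000
seg 2 [175.4°–294.2°] uniform, h=16: full span → s += 16 → s = 16.0000
seg 3 [294.2°–360°] cycloidal, h=26: θ=308.3° here. β=14.1, B=65.8. 26·(0.2143 − sin(2π·0.2143)/(2π)) = 1.5371 → s = 17.5371

17.5371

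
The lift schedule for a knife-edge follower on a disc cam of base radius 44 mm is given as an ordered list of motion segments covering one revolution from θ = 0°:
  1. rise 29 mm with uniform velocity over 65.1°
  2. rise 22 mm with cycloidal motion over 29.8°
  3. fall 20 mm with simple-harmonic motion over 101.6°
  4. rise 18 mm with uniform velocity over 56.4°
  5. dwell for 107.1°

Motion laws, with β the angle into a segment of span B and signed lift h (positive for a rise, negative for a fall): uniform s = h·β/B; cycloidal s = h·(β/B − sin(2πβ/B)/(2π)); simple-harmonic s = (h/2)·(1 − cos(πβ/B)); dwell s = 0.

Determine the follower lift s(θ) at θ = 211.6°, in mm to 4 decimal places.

seg 1 [0°–65.1°] uniform, h=29: full span → s += 29 → s = 29.0000
seg 2 [65.1°–94.9°] cycloidal, h=22: full span → s += 22 → s = 51.0000
seg 3 [94.9°–196.5°] simple-harmonic, h=-20: full span → s += -20 → s = 31.0000
seg 4 [196.5°–252.9°] uniform, h=18: θ=211.6° here. β=15.1, B=56.4. 18·15.1/56.4 = 4.8191 → s = 35.8191

35.8191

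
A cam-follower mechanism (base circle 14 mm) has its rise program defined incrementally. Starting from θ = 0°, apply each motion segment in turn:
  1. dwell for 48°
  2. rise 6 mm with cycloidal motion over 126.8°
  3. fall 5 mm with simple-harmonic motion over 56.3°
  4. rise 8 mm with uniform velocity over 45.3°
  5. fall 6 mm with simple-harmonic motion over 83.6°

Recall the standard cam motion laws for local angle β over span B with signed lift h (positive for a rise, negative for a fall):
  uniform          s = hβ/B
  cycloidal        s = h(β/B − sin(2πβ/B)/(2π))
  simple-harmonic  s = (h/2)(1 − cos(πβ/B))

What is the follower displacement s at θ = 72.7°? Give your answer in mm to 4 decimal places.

seg 1 [0°–48°] dwell: s stays 0.0000
seg 2 [48°–174.8°] cycloidal, h=6: θ=72.7° here. β=24.7, B=126.8. 6·(0.1948 − sin(2π·0.1948)/(2π)) = 0.2707 → s = 0.2707

0.2707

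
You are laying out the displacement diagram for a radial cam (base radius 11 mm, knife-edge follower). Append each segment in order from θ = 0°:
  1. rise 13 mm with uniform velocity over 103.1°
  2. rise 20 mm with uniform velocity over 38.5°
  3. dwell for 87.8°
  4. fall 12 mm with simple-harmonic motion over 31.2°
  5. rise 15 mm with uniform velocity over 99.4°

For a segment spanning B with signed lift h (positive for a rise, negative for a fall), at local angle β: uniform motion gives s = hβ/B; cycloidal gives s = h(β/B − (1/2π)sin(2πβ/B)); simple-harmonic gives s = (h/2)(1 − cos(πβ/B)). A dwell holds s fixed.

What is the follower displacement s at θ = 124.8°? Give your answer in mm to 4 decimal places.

seg 1 [0°–103.1°] uniform, h=13: full span → s += 13 → s = 13.0000
seg 2 [103.1°–141.6°] uniform, h=20: θ=124.8° here. β=21.7, B=38.5. 20·21.7/38.5 = 11.2727 → s = 24.2727

24.2727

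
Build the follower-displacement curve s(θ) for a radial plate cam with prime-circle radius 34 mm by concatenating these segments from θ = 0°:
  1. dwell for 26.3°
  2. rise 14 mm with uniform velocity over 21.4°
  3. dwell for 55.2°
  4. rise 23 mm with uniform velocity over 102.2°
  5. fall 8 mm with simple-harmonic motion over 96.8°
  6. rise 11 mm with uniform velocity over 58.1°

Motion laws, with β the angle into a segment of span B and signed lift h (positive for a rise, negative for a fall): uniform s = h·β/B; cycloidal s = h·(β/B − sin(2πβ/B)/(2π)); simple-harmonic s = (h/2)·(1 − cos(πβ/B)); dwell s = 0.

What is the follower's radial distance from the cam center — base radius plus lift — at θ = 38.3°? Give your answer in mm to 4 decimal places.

seg 1 [0°–26.3°] dwell: s stays 0.0000
seg 2 [26.3°–47.7°] uniform, h=14: θ=38.3° here. β=12, B=21.4. 14·12/21.4 = 7.8505 → s = 7.8505
radial distance = base radius + s = 34 + 7.8505 = 41.8505

41.8505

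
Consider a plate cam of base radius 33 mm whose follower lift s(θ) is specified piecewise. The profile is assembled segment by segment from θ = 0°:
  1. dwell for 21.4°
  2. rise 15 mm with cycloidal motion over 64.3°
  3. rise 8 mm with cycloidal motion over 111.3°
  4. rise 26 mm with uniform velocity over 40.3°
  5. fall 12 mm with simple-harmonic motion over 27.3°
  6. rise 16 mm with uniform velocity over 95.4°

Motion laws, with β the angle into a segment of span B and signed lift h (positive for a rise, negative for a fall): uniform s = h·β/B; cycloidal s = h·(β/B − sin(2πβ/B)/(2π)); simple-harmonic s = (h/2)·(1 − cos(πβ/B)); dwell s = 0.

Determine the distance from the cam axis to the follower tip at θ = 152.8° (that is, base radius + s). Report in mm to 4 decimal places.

seg 1 [0°–21.4°] dwell: s stays 0.0000
seg 2 [21.4°–85.7°] cycloidal, h=15: full span → s += 15 → s = 15.0000
seg 3 [85.7°–197°] cycloidal, h=8: θ=152.8° here. β=67.1, B=111.3. 8·(0.6029 − sin(2π·0.6029)/(2π)) = 5.5899 → s = 20.5899
radial distance = base radius + s = 33 + 20.5899 = 53.5899

53.5899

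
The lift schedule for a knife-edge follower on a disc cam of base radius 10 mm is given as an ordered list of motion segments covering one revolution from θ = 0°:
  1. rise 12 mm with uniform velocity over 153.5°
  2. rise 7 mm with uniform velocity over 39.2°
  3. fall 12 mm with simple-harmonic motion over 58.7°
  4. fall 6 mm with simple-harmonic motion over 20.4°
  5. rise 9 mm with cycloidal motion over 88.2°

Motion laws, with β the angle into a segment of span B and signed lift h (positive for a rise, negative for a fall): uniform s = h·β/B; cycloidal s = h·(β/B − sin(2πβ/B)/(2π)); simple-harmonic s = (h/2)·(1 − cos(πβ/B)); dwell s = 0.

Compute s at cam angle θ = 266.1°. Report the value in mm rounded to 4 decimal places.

seg 1 [0°–153.5°] uniform, h=12: full span → s += 12 → s = 12.0000
seg 2 [153.5°–192.7°] uniform, h=7: full span → s += 7 → s = 19.0000
seg 3 [192.7°–251.4°] simple-harmonic, h=-12: full span → s += -12 → s = 7.0000
seg 4 [251.4°–271.8°] simple-harmonic, h=-6: θ=266.1° here. β=14.7, B=20.4. -6/2·(1 − cos(π·0.7206)) = -4.9165 → s = 2.0835

2.0835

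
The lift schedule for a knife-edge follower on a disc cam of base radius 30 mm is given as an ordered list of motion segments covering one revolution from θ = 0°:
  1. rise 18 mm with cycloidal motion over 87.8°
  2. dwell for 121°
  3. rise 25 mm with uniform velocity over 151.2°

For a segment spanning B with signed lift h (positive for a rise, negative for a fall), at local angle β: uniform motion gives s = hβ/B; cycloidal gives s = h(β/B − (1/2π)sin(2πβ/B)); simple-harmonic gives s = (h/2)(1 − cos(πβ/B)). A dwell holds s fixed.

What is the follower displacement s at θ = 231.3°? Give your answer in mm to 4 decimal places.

seg 1 [0°–87.8°] cycloidal, h=18: full span → s += 18 → s = 18.0000
seg 2 [87.8°–208.8°] dwell: s stays 18.0000
seg 3 [208.8°–360°] uniform, h=25: θ=231.3° here. β=22.5, B=151.2. 25·22.5/151.2 = 3.7202 → s = 21.7202

21.7202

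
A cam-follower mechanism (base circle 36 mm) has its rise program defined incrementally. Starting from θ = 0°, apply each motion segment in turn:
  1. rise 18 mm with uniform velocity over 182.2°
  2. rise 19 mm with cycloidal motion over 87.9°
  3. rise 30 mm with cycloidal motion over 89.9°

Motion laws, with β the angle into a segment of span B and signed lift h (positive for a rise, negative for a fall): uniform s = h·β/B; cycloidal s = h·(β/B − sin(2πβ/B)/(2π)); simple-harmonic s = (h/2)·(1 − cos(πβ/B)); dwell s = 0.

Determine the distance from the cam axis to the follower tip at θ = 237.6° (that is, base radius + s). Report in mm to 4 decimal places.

seg 1 [0°–182.2°] uniform, h=18: full span → s += 18 → s = 18.0000
seg 2 [182.2°–270.1°] cycloidal, h=19: θ=237.6° here. β=55.4, B=87.9. 19·(0.6303 − sin(2π·0.6303)/(2π)) = 14.1827 → s = 32.1827
radial distance = base radius + s = 36 + 32.1827 = 68.1827

68.1827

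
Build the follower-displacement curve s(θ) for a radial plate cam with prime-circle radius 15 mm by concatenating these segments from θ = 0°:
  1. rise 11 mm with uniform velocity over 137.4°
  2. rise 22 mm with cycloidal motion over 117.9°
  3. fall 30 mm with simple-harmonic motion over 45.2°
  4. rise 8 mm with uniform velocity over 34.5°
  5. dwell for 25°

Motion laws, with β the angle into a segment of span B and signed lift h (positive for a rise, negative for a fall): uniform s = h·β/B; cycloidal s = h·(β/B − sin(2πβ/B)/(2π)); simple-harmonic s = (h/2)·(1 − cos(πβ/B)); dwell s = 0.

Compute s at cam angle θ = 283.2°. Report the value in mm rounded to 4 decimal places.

seg 1 [0°–137.4°] uniform, h=11: full span → s += 11 → s = 11.0000
seg 2 [137.4°–255.3°] cycloidal, h=22: full span → s += 22 → s = 33.0000
seg 3 [255.3°–300.5°] simple-harmonic, h=-30: θ=283.2° here. β=27.9, B=45.2. -30/2·(1 − cos(π·0.6173)) = -20.4015 → s = 12.5985

12.5985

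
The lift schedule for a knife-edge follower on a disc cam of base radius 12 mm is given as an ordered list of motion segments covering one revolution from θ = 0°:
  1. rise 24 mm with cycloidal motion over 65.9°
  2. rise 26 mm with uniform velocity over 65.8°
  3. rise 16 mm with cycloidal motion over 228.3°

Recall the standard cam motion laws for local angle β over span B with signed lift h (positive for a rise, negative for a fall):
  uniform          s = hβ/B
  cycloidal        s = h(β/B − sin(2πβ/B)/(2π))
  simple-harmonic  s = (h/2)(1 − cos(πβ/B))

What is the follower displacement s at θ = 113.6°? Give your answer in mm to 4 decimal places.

seg 1 [0°–65.9°] cycloidal, h=24: full span → s += 24 → s = 24.0000
seg 2 [65.9°–131.7°] uniform, h=26: θ=113.6° here. β=47.7, B=65.8. 26·47.7/65.8 = 18.8480 → s = 42.8480

42.8480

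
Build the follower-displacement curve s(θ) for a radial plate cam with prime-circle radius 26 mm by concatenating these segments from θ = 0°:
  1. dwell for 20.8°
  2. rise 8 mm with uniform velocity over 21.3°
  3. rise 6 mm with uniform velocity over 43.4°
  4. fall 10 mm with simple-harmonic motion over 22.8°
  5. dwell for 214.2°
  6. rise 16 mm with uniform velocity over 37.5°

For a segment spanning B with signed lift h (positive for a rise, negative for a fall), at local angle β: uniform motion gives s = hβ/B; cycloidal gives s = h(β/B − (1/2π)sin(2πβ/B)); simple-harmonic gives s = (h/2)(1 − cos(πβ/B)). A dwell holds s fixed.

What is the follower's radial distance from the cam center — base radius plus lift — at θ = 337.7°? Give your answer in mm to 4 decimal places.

seg 1 [0°–20.8°] dwell: s stays 0.0000
seg 2 [20.8°–42.1°] uniform, h=8: full span → s += 8 → s = 8.0000
seg 3 [42.1°–85.5°] uniform, h=6: full span → s += 6 → s = 14.0000
seg 4 [85.5°–108.3°] simple-harmonic, h=-10: full span → s += -10 → s = 4.0000
seg 5 [108.3°–322.5°] dwell: s stays 4.0000
seg 6 [322.5°–360°] uniform, h=16: θ=337.7° here. β=15.2, B=37.5. 16·15.2/37.5 = 6.4853 → s = 10.4853
radial distance = base radius + s = 26 + 10.4853 = 36.4853

36.4853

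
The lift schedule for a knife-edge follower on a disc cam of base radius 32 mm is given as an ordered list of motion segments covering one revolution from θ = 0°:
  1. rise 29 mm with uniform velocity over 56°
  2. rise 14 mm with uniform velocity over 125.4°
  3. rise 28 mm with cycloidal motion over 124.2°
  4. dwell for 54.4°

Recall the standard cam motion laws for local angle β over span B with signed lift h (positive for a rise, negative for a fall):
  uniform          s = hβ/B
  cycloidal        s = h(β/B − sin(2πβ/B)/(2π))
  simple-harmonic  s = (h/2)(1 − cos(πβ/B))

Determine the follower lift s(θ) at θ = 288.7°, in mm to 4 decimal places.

seg 1 [0°–56°] uniform, h=29: full span → s += 29 → s = 29.0000
seg 2 [56°–181.4°] uniform, h=14: full span → s += 14 → s = 43.0000
seg 3 [181.4°–305.6°] cycloidal, h=28: θ=288.7° here. β=107.3, B=124.2. 28·(0.8639 − sin(2π·0.8639)/(2π)) = 27.5525 → s = 70.5525

70.5525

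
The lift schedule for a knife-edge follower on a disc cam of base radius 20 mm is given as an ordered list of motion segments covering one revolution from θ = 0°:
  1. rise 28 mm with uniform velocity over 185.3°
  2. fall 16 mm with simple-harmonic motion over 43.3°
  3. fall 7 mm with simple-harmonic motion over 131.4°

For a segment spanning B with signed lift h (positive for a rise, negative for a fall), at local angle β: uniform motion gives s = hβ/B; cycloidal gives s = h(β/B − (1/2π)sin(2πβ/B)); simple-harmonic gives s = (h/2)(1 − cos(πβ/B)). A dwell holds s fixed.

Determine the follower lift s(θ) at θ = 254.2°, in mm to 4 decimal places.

seg 1 [0°–185.3°] uniform, h=28: full span → s += 28 → s = 28.0000
seg 2 [185.3°–228.6°] simple-harmonic, h=-16: full span → s += -16 → s = 12.0000
seg 3 [228.6°–360°] simple-harmonic, h=-7: θ=254.2° here. β=25.6, B=131.4. -7/2·(1 − cos(π·0.1948)) = -0.6354 → s = 11.3646

11.3646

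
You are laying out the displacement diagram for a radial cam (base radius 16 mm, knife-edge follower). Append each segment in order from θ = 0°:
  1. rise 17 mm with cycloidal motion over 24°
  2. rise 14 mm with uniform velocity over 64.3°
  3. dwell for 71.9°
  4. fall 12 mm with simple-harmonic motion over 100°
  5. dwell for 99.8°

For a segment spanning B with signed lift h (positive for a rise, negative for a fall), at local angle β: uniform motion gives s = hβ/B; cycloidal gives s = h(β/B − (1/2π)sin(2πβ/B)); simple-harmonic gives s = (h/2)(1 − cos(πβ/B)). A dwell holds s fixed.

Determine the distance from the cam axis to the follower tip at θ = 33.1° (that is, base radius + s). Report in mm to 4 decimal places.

seg 1 [0°–24°] cycloidal, h=17: full span → s += 17 → s = 17.0000
seg 2 [24°–88.3°] uniform, h=14: θ=33.1° here. β=9.1, B=64.3. 14·9.1/64.3 = 1.9813 → s = 18.9813
radial distance = base radius + s = 16 + 18.9813 = 34.9813

34.9813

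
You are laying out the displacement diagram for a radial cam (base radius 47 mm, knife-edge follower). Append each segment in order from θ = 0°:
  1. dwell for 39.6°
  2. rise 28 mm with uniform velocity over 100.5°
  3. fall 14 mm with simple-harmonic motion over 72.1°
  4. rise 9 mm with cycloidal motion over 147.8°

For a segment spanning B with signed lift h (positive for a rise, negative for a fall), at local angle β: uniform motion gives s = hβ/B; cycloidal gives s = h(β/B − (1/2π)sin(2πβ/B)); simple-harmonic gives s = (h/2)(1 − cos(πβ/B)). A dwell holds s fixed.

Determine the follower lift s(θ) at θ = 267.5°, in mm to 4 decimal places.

seg 1 [0°–39.6°] dwell: s stays 0.0000
seg 2 [39.6°–140.1°] uniform, h=28: full span → s += 28 → s = 28.0000
seg 3 [140.1°–212.2°] simple-harmonic, h=-14: full span → s += -14 → s = 14.0000
seg 4 [212.2°–360°] cycloidal, h=9: θ=267.5° here. β=55.3, B=147.8. 9·(0.3742 − sin(2π·0.3742)/(2π)) = 2.3492 → s = 16.3492

16.3492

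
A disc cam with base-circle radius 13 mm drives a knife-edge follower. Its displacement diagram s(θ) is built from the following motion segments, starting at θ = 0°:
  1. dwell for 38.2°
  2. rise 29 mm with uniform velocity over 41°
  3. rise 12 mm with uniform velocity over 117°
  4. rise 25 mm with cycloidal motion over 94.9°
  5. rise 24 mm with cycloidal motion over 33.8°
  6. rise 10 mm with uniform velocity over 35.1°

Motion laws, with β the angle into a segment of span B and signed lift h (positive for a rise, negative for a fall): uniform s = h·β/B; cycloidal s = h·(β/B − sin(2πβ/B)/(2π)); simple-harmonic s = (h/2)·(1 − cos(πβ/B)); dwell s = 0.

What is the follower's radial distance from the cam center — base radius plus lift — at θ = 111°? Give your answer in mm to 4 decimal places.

seg 1 [0°–38.2°] dwell: s stays 0.0000
seg 2 [38.2°–79.2°] uniform, h=29: full span → s += 29 → s = 29.0000
seg 3 [79.2°–196.2°] uniform, h=12: θ=111° here. β=31.8, B=117. 12·31.8/117 = 3.2615 → s = 32.2615
radial distance = base radius + s = 13 + 32.2615 = 45.2615

45.2615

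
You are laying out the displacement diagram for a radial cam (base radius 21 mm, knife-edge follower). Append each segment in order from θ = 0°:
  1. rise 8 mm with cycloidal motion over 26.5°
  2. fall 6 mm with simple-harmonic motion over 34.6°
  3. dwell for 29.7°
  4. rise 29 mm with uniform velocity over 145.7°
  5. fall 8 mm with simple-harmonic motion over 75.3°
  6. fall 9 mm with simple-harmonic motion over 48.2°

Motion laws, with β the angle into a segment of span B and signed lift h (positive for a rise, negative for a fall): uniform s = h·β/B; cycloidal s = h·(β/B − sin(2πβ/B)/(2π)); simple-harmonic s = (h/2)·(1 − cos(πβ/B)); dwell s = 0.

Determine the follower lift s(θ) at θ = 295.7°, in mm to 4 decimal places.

seg 1 [0°–26.5°] cycloidal, h=8: full span → s += 8 → s = 8.0000
seg 2 [26.5°–61.1°] simple-harmonic, h=-6: full span → s += -6 → s = 2.0000
seg 3 [61.1°–90.8°] dwell: s stays 2.0000
seg 4 [90.8°–236.5°] uniform, h=29: full span → s += 29 → s = 31.0000
seg 5 [236.5°–311.8°] simple-harmonic, h=-8: θ=295.7° here. β=59.2, B=75.3. -8/2·(1 − cos(π·0.7862)) = -7.1310 → s = 23.8690

23.8690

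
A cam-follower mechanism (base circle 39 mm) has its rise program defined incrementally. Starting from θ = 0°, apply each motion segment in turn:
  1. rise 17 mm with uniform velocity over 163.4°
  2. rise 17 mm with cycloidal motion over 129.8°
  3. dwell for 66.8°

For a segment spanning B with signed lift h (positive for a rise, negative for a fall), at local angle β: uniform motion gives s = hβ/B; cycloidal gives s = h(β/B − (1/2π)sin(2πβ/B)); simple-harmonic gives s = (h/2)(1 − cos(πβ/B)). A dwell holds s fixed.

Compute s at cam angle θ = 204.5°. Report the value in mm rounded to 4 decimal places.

seg 1 [0°–163.4°] uniform, h=17: full span → s += 17 → s = 17.0000
seg 2 [163.4°–293.2°] cycloidal, h=17: θ=204.5° here. β=41.1, B=129.8. 17·(0.3166 − sin(2π·0.3166)/(2π)) = 2.9110 → s = 19.9110

19.9110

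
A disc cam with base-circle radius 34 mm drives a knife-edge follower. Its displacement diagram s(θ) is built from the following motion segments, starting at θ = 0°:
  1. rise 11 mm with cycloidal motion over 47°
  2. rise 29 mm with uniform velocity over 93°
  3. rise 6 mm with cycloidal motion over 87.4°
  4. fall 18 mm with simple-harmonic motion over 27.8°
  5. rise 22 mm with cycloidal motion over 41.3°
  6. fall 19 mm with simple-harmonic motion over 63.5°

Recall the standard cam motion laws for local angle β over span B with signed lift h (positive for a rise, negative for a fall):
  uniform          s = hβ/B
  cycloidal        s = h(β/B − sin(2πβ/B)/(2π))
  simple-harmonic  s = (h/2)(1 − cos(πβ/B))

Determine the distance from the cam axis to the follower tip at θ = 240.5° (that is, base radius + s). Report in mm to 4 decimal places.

seg 1 [0°–47°] cycloidal, h=11: full span → s += 11 → s = 11.0000
seg 2 [47°–140°] uniform, h=29: full span → s += 29 → s = 40.0000
seg 3 [140°–227.4°] cycloidal, h=6: full span → s += 6 → s = 46.0000
seg 4 [227.4°–255.2°] simple-harmonic, h=-18: θ=240.5° here. β=13.1, B=27.8. -18/2·(1 − cos(π·0.4712)) = -8.1875 → s = 37.8125
radial distance = base radius + s = 34 + 37.8125 = 71.8125

71.8125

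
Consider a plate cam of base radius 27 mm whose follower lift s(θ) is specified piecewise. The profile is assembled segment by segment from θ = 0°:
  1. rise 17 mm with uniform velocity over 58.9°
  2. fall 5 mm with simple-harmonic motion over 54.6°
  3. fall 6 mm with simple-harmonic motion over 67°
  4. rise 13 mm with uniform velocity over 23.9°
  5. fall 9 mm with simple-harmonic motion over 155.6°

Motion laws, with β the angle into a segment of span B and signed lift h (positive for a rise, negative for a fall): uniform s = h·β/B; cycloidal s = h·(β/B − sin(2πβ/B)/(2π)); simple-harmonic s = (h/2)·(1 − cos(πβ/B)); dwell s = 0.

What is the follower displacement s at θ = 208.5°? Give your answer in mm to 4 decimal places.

seg 1 [0°–58.9°] uniform, h=17: full span → s += 17 → s = 17.0000
seg 2 [58.9°–113.5°] simple-harmonic, h=-5: full span → s += -5 → s = 12.0000
seg 3 [113.5°–180.5°] simple-harmonic, h=-6: full span → s += -6 → s = 6.0000
seg 4 [180.5°–204.4°] uniform, h=13: full span → s += 13 → s = 19.0000
seg 5 [204.4°–360°] simple-harmonic, h=-9: θ=208.5° here. β=4.1, B=155.6. -9/2·(1 − cos(π·0.0263)) = -0.0154 → s = 18.9846

18.9846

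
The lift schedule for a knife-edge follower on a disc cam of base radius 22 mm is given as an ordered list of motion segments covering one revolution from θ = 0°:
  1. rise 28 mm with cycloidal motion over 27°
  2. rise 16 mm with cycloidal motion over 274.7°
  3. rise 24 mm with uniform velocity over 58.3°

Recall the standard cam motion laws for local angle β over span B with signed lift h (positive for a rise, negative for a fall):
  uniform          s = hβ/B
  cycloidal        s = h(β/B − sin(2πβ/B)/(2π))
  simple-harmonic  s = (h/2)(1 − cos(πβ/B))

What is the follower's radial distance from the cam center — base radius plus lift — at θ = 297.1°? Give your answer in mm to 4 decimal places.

seg 1 [0°–27°] cycloidal, h=28: full span → s += 28 → s = 28.0000
seg 2 [27°–301.7°] cycloidal, h=16: θ=297.1° here. β=270.1, B=274.7. 16·(0.9833 − sin(2π·0.9833)/(2π)) = 15.9995 → s = 43.9995
radial distance = base radius + s = 22 + 43.9995 = 65.9995

65.9995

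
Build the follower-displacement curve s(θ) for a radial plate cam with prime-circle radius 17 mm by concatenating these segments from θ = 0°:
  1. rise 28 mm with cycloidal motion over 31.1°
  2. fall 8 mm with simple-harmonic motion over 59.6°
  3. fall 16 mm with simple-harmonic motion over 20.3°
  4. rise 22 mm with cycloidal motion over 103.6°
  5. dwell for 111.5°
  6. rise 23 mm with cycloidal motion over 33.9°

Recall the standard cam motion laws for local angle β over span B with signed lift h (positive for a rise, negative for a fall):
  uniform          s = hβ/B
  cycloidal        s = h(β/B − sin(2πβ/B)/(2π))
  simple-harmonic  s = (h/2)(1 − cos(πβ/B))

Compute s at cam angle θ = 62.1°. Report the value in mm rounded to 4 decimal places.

seg 1 [0°–31.1°] cycloidal, h=28: full span → s += 28 → s = 28.0000
seg 2 [31.1°–90.7°] simple-harmonic, h=-8: θ=62.1° here. β=31, B=59.6. -8/2·(1 − cos(π·0.5201)) = -4.2528 → s = 23.7472

23.7472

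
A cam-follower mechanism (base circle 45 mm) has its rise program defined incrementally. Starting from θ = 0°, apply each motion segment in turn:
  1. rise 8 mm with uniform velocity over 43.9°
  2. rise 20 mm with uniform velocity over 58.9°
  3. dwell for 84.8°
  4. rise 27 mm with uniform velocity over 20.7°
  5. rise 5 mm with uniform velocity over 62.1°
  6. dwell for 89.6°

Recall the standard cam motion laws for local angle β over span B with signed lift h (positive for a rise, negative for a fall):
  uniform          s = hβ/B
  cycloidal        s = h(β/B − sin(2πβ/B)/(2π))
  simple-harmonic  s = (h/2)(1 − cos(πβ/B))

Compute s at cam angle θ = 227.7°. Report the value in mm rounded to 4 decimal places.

seg 1 [0°–43.9°] uniform, h=8: full span → s += 8 → s = 8.0000
seg 2 [43.9°–102.8°] uniform, h=20: full span → s += 20 → s = 28.0000
seg 3 [102.8°–187.6°] dwell: s stays 28.0000
seg 4 [187.6°–208.3°] uniform, h=27: full span → s += 27 → s = 55.0000
seg 5 [208.3°–270.4°] uniform, h=5: θ=227.7° here. β=19.4, B=62.1. 5·19.4/62.1 = 1.5620 → s = 56.5620

56.5620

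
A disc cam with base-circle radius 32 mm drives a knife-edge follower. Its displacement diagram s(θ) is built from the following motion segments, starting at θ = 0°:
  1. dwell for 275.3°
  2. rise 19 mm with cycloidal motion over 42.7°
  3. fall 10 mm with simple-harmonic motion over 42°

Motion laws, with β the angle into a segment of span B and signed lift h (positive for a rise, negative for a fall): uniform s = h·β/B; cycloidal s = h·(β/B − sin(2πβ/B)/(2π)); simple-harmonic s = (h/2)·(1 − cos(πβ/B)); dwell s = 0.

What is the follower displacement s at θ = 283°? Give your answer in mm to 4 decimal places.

seg 1 [0°–275.3°] dwell: s stays 0.0000
seg 2 [275.3°–318°] cycloidal, h=19: θ=283° here. β=7.7, B=42.7. 19·(0.1803 − sin(2π·0.1803)/(2π)) = 0.6874 → s = 0.6874

0.6874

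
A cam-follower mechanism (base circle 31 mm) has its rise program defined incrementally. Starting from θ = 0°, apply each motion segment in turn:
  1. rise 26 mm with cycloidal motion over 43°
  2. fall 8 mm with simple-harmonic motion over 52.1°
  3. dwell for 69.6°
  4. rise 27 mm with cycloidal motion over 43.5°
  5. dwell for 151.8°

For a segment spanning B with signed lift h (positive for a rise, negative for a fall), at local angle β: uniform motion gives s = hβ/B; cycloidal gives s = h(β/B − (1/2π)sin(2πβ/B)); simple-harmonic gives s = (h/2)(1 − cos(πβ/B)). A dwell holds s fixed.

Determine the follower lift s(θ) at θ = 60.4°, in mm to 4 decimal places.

seg 1 [0°–43°] cycloidal, h=26: full span → s += 26 → s = 26.0000
seg 2 [43°–95.1°] simple-harmonic, h=-8: θ=60.4° here. β=17.4, B=52.1. -8/2·(1 − cos(π·0.3340)) = -2.0070 → s = 23.9930

23.9930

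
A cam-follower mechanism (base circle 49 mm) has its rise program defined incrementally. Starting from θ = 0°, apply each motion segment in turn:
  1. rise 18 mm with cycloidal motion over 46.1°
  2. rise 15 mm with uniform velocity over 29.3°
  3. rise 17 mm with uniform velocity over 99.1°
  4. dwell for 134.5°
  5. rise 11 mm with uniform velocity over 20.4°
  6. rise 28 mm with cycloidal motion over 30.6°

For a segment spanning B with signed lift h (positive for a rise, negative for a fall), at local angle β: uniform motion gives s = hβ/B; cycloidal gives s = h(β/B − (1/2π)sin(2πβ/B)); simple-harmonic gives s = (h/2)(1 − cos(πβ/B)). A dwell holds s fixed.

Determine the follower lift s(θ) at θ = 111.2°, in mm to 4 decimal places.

seg 1 [0°–46.1°] cycloidal, h=18: full span → s += 18 → s = 18.0000
seg 2 [46.1°–75.4°] uniform, h=15: full span → s += 15 → s = 33.0000
seg 3 [75.4°–174.5°] uniform, h=17: θ=111.2° here. β=35.8, B=99.1. 17·35.8/99.1 = 6.1413 → s = 39.1413

39.1413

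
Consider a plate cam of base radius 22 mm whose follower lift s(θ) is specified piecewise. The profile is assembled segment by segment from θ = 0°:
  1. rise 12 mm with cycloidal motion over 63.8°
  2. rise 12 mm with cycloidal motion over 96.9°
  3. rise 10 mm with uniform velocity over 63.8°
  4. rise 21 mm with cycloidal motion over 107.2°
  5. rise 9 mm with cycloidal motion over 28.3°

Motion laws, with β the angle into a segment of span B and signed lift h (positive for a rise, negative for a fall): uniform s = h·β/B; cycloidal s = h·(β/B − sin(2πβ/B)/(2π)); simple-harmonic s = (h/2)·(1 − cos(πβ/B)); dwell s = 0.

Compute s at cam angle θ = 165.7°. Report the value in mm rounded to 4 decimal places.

seg 1 [0°–63.8°] cycloidal, h=12: full span → s += 12 → s = 12.0000
seg 2 [63.8°–160.7°] cycloidal, h=12: full span → s += 12 → s = 24.0000
seg 3 [160.7°–224.5°] uniform, h=10: θ=165.7° here. β=5, B=63.8. 10·5/63.8 = 0.7837 → s = 24.7837

24.7837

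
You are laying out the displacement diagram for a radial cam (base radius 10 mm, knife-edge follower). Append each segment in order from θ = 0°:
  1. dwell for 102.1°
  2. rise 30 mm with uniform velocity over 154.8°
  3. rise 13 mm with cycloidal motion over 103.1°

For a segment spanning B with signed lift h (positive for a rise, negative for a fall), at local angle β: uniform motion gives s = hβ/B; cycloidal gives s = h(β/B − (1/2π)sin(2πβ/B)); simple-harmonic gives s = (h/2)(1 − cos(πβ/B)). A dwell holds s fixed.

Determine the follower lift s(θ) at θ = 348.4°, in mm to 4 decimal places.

seg 1 [0°–102.1°] dwell: s stays 0.0000
seg 2 [102.1°–256.9°] uniform, h=30: full span → s += 30 → s = 30.0000
seg 3 [256.9°–360°] cycloidal, h=13: θ=348.4° here. β=91.5, B=103.1. 13·(0.8875 − sin(2π·0.8875)/(2π)) = 12.8812 → s = 42.8812

42.8812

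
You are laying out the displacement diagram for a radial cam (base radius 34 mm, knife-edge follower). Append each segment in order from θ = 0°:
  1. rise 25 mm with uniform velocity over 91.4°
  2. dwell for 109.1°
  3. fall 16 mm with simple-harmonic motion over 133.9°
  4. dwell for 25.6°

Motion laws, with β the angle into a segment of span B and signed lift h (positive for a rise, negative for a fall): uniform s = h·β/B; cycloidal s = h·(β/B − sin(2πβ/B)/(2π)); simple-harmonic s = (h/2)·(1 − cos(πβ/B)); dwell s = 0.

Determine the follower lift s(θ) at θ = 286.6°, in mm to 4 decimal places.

seg 1 [0°–91.4°] uniform, h=25: full span → s += 25 → s = 25.0000
seg 2 [91.4°–200.5°] dwell: s stays 25.0000
seg 3 [200.5°–334.4°] simple-harmonic, h=-16: θ=286.6° here. β=86.1, B=133.9. -16/2·(1 − cos(π·0.6430)) = -11.4747 → s = 13.5253

13.5253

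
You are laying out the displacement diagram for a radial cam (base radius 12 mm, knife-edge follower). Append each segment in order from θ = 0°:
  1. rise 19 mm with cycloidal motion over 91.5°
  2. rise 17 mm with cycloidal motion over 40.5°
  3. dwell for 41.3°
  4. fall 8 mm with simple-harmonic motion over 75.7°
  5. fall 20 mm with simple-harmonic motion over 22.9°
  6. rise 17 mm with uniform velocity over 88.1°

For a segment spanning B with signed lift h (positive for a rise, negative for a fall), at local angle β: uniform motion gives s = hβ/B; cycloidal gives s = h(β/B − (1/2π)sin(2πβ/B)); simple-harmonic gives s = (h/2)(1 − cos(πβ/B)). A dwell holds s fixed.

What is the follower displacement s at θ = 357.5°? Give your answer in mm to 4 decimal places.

seg 1 [0°–91.5°] cycloidal, h=19: full span → s += 19 → s = 19.0000
seg 2 [91.5°–132°] cycloidal, h=17: full span → s += 17 → s = 36.0000
seg 3 [132°–173.3°] dwell: s stays 36.0000
seg 4 [173.3°–249°] simple-harmonic, h=-8: full span → s += -8 → s = 28.0000
seg 5 [249°–271.9°] simple-harmonic, h=-20: full span → s += -20 → s = 8.0000
seg 6 [271.9°–360°] uniform, h=17: θ=357.5° here. β=85.6, B=88.1. 17·85.6/88.1 = 16.5176 → s = 24.5176

24.5176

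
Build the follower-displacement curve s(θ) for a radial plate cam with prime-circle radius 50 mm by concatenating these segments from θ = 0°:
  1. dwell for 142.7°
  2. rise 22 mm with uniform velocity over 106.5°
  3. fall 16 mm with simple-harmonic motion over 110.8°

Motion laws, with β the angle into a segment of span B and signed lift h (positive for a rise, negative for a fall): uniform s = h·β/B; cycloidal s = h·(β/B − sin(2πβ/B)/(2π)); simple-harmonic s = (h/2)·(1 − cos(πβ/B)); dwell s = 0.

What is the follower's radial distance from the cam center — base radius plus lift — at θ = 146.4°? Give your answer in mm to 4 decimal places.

seg 1 [0°–142.7°] dwell: s stays 0.0000
seg 2 [142.7°–249.2°] uniform, h=22: θ=146.4° here. β=3.7, B=106.5. 22·3.7/106.5 = 0.7643 → s = 0.7643
radial distance = base radius + s = 50 + 0.7643 = 50.7643

50.7643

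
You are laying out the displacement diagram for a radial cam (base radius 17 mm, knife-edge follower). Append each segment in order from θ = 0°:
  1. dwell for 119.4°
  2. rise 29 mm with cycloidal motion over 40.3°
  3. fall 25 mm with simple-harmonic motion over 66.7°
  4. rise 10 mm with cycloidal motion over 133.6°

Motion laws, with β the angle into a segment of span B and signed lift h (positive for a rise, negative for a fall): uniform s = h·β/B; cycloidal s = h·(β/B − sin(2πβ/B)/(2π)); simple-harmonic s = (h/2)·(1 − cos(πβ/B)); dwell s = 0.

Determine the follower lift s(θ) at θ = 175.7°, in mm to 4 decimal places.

seg 1 [0°–119.4°] dwell: s stays 0.0000
seg 2 [119.4°–159.7°] cycloidal, h=29: full span → s += 29 → s = 29.0000
seg 3 [159.7°–226.4°] simple-harmonic, h=-25: θ=175.7° here. β=16, B=66.7. -25/2·(1 − cos(π·0.2399)) = -3.3847 → s = 25.6153

25.6153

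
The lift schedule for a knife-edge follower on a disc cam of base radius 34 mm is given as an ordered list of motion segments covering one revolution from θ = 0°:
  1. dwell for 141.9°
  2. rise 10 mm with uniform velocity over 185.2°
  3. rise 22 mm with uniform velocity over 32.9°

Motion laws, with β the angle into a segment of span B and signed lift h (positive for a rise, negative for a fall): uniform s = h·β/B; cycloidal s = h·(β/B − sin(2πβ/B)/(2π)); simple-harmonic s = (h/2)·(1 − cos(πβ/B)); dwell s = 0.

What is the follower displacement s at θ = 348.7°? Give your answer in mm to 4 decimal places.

seg 1 [0°–141.9°] dwell: s stays 0.0000
seg 2 [141.9°–327.1°] uniform, h=10: full span → s += 10 → s = 10.0000
seg 3 [327.1°–360°] uniform, h=22: θ=348.7° here. β=21.6, B=32.9. 22·21.6/32.9 = 14.4438 → s = 24.4438

24.4438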